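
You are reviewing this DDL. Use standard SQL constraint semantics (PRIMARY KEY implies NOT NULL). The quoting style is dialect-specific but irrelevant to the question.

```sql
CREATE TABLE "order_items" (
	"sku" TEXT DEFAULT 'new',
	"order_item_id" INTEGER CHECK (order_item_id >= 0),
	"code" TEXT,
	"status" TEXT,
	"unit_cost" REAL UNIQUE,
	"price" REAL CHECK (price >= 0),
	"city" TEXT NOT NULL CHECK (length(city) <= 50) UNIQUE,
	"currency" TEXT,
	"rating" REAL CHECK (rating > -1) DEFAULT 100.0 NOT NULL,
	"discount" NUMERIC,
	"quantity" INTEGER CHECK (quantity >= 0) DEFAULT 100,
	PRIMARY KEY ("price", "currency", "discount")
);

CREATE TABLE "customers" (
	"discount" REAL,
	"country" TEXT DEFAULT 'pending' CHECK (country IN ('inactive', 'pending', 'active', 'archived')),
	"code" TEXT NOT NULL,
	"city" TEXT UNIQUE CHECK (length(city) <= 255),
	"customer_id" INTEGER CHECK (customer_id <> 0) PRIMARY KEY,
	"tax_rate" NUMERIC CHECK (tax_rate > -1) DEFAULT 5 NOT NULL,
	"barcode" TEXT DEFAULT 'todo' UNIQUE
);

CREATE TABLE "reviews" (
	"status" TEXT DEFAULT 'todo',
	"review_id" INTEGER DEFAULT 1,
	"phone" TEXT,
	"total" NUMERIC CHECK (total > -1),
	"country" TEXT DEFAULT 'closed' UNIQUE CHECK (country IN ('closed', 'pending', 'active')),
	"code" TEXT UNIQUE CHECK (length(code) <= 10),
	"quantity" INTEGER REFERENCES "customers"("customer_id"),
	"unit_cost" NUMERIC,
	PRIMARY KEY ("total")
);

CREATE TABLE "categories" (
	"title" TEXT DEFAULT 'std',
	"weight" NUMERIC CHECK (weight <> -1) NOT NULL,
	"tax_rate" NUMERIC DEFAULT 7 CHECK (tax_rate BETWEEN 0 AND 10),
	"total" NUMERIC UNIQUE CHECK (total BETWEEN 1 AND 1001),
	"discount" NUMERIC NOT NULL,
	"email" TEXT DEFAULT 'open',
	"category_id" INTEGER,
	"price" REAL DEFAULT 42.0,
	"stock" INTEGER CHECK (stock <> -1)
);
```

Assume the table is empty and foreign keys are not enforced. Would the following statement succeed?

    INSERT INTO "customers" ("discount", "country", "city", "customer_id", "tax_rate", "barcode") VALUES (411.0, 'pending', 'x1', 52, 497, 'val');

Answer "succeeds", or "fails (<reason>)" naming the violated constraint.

fails (NOT NULL on code)

code is omitted from the column list and has no DEFAULT, so it would receive NULL.
But code is declared NOT NULL.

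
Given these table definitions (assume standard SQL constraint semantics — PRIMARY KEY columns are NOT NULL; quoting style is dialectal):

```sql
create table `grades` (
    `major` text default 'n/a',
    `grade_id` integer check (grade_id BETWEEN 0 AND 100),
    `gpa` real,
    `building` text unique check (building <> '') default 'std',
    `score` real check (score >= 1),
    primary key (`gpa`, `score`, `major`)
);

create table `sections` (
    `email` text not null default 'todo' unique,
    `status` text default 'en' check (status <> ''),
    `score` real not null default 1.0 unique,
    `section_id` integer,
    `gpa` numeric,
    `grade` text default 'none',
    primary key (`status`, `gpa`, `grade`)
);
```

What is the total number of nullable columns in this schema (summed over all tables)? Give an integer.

grades: 2 nullable (grade_id, building — PK (gpa, score, major) and explicit NOT NULL columns excluded).
sections: 1 nullable (section_id — PK (status, gpa, grade) and explicit NOT NULL columns excluded).
Total: 2 + 1 = 3.

3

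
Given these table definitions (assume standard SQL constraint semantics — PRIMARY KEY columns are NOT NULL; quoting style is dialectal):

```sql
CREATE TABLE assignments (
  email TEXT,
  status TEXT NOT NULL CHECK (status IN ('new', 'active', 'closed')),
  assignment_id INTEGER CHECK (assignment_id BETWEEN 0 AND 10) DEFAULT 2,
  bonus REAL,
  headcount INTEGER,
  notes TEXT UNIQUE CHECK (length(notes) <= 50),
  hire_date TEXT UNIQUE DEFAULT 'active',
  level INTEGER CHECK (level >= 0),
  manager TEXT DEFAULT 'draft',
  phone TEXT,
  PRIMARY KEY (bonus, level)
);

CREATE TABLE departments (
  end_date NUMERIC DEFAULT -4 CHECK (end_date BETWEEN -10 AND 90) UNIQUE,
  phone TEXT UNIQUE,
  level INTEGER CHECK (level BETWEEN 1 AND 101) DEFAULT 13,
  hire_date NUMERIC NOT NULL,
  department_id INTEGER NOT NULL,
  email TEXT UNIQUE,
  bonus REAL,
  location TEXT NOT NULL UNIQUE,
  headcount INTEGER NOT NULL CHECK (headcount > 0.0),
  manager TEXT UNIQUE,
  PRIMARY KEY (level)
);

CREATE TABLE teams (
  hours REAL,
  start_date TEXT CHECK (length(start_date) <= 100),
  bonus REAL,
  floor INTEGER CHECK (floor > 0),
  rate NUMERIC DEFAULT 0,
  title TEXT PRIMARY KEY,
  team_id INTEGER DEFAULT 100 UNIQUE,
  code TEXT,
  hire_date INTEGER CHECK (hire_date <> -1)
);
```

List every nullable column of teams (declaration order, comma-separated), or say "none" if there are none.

- hours: no NOT NULL constraint applies → nullable.
- start_date: CHECK does not forbid NULL (a CHECK constraint passes when its expression is NULL) → nullable.
- bonus: no NOT NULL constraint applies → nullable.
- floor: CHECK does not forbid NULL (a CHECK constraint passes when its expression is NULL) → nullable.
- rate: DEFAULT only fills an omitted column; an explicit NULL is still allowed → nullable.
- title: part of the PRIMARY KEY, which implies NOT NULL → not nullable.
- team_id: UNIQUE does not imply NOT NULL → nullable.
- code: no NOT NULL constraint applies → nullable.
- hire_date: CHECK does not forbid NULL (a CHECK constraint passes when its expression is NULL) → nullable.

hours, start_date, bonus, floor, rate, team_id, code, hire_date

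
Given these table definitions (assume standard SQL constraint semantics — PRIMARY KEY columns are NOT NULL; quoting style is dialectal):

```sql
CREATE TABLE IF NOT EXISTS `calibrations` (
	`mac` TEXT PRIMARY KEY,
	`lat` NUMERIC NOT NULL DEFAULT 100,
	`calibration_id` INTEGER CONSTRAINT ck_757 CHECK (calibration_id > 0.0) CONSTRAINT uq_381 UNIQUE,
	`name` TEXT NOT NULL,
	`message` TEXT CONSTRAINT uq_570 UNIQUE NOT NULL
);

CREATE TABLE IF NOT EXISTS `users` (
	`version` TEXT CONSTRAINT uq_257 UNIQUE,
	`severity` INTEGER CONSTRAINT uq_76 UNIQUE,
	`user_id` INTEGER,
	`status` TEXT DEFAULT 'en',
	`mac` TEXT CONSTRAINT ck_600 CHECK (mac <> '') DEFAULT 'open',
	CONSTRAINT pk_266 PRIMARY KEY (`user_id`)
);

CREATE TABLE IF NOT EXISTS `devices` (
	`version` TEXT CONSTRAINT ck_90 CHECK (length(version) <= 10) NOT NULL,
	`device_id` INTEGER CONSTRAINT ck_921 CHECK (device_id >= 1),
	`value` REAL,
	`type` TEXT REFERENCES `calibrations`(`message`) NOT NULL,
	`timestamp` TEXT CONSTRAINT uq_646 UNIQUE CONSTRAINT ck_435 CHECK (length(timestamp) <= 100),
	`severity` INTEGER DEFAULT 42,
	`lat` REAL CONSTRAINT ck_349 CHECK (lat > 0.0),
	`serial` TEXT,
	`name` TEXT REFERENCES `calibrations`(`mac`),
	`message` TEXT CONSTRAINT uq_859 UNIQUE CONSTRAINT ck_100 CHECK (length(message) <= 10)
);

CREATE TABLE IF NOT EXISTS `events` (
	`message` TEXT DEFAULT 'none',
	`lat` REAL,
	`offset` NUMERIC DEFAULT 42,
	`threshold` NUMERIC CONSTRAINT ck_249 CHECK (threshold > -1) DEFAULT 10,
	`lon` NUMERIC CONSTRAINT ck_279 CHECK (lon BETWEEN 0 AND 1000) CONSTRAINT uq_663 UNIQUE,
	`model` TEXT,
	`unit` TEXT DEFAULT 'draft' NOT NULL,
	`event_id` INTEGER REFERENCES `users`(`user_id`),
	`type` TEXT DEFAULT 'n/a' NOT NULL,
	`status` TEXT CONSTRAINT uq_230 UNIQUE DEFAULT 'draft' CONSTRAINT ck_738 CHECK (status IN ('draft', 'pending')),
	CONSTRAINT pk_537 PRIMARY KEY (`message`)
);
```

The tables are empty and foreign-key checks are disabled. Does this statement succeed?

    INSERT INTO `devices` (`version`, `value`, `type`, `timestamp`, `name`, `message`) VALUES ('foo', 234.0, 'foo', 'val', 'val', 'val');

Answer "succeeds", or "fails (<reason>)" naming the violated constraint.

NOT NULL columns: type is supplied; version is supplied.
CHECK constraints: 'foo' satisfies (length(version) <= 10); 'val' satisfies (length(timestamp) <= 100); 'val' satisfies (length(message) <= 10).
No constraint is violated.

succeeds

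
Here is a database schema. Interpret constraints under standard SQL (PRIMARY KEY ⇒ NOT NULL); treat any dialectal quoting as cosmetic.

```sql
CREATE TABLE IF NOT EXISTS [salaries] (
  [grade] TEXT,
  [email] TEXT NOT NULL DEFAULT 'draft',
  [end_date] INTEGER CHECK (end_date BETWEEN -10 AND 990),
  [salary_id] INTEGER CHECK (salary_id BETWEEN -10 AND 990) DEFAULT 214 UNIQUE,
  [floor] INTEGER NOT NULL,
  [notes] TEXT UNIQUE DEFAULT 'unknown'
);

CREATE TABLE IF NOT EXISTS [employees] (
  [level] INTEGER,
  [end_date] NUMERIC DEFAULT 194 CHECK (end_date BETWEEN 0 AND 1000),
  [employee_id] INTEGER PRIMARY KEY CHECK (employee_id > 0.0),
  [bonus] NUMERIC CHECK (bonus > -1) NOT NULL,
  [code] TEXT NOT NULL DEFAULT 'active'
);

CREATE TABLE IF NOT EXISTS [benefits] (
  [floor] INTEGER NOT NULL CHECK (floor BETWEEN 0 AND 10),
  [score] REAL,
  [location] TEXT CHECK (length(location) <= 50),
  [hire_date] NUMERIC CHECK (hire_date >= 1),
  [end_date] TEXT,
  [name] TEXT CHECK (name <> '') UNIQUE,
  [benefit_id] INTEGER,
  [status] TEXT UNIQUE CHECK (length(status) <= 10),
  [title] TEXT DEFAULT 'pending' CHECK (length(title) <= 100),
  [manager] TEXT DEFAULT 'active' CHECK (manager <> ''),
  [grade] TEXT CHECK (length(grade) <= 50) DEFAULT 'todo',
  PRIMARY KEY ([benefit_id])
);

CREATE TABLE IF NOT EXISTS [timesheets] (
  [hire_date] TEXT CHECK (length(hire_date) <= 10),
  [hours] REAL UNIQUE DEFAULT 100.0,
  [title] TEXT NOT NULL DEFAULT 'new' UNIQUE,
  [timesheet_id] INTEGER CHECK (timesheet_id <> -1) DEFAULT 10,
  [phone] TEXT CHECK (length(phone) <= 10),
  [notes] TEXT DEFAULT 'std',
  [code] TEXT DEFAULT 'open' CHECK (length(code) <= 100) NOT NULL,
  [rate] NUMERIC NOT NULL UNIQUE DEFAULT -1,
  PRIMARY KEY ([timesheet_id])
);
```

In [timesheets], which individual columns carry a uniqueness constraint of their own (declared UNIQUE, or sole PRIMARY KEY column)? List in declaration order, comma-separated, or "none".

- hire_date: no UNIQUE or single-column PK constraint.
- hours: declared UNIQUE → unique.
- title: declared UNIQUE → unique.
- timesheet_id: single-column PRIMARY KEY → unique.
- phone: no UNIQUE or single-column PK constraint.
- notes: no UNIQUE or single-column PK constraint.
- code: no UNIQUE or single-column PK constraint.
- rate: declared UNIQUE → unique.

hours, title, timesheet_id, rate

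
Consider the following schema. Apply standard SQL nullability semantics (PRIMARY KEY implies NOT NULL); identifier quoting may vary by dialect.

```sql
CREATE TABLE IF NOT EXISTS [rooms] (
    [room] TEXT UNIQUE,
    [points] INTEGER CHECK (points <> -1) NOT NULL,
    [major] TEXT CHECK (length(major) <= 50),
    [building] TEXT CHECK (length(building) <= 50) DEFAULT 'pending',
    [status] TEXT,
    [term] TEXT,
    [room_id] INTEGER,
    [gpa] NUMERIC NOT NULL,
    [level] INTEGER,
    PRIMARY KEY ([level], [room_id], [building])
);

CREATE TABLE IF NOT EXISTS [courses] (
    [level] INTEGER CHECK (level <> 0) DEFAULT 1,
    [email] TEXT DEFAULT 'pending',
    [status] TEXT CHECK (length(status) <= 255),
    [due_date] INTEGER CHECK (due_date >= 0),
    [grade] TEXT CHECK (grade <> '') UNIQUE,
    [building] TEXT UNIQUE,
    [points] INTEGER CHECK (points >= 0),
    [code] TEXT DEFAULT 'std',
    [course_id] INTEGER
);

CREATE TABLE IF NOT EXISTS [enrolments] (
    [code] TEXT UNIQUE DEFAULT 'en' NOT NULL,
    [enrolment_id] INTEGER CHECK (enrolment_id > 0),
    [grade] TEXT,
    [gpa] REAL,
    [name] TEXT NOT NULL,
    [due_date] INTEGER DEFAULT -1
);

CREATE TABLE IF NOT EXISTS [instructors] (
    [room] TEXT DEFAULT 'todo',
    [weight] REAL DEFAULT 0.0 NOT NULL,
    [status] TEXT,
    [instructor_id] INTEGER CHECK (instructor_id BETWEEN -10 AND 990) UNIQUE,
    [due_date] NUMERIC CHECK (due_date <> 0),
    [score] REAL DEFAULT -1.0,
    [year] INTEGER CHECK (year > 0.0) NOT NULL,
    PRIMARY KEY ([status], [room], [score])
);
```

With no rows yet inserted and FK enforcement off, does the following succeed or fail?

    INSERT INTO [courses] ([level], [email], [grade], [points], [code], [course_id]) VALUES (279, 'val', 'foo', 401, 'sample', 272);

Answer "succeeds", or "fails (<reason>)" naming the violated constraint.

succeeds

courses has no NOT NULL or PRIMARY KEY columns.
CHECK constraints: 279 satisfies (level <> 0); 'foo' satisfies (grade <> ''); 401 satisfies (points >= 0).
No constraint is violated.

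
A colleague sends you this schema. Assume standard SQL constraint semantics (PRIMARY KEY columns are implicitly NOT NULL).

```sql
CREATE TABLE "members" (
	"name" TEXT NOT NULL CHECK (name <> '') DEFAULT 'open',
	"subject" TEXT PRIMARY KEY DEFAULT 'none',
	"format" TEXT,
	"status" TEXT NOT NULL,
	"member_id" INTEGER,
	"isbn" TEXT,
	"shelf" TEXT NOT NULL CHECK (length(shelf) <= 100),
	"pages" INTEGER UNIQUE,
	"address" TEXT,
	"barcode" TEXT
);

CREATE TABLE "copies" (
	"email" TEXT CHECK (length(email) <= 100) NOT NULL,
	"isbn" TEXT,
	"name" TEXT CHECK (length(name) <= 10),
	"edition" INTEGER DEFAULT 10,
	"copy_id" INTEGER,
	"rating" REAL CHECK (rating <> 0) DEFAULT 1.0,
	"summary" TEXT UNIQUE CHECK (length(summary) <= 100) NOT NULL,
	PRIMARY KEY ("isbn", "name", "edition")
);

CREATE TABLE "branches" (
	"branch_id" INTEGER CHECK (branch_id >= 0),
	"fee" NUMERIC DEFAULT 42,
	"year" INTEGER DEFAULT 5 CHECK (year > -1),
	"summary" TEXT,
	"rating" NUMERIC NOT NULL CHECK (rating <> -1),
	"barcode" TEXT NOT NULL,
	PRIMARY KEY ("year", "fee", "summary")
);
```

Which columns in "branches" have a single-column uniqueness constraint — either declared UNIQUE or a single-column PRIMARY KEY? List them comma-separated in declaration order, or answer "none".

none

- branch_id: no UNIQUE or single-column PK constraint.
- fee: part of a composite PRIMARY KEY — only the tuple is unique, not this column on its own.
- year: part of a composite PRIMARY KEY — only the tuple is unique, not this column on its own.
- summary: part of a composite PRIMARY KEY — only the tuple is unique, not this column on its own.
- rating: no UNIQUE or single-column PK constraint.
- barcode: no UNIQUE or single-column PK constraint.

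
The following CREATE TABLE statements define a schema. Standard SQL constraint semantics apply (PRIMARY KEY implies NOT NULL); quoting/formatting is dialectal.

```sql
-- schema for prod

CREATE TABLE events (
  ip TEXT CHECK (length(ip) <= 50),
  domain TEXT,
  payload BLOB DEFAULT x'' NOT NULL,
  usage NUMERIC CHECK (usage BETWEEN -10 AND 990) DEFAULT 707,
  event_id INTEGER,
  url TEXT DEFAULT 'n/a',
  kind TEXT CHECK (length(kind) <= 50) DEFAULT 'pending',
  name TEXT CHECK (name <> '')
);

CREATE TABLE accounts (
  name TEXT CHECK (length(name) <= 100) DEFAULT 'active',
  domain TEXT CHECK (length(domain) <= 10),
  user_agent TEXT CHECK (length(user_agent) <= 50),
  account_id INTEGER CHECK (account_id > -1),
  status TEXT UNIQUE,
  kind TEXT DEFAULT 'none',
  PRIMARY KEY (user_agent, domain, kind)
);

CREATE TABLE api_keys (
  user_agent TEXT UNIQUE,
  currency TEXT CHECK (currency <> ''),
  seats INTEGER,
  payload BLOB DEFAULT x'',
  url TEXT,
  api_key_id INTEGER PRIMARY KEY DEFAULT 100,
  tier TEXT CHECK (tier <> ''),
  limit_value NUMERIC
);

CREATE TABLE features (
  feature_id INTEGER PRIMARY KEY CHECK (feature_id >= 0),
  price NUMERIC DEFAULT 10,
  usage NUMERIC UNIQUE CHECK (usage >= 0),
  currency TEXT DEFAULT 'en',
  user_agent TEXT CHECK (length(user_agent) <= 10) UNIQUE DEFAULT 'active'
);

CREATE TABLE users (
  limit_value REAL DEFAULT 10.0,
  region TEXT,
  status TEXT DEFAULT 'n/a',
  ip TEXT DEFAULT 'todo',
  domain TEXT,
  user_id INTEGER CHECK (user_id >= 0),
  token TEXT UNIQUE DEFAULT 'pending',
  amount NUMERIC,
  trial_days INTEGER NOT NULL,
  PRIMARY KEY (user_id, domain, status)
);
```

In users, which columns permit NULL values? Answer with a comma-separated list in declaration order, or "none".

- limit_value: DEFAULT only fills an omitted column; an explicit NULL is still allowed → nullable.
- region: no NOT NULL constraint applies → nullable.
- status: part of the PRIMARY KEY, which implies NOT NULL → not nullable.
- ip: DEFAULT only fills an omitted column; an explicit NULL is still allowed → nullable.
- domain: part of the PRIMARY KEY, which implies NOT NULL → not nullable.
- user_id: part of the PRIMARY KEY, which implies NOT NULL → not nullable.
- token: UNIQUE does not imply NOT NULL → nullable.
- amount: no NOT NULL constraint applies → nullable.
- trial_days: declared NOT NULL → not nullable.

limit_value, region, ip, token, amount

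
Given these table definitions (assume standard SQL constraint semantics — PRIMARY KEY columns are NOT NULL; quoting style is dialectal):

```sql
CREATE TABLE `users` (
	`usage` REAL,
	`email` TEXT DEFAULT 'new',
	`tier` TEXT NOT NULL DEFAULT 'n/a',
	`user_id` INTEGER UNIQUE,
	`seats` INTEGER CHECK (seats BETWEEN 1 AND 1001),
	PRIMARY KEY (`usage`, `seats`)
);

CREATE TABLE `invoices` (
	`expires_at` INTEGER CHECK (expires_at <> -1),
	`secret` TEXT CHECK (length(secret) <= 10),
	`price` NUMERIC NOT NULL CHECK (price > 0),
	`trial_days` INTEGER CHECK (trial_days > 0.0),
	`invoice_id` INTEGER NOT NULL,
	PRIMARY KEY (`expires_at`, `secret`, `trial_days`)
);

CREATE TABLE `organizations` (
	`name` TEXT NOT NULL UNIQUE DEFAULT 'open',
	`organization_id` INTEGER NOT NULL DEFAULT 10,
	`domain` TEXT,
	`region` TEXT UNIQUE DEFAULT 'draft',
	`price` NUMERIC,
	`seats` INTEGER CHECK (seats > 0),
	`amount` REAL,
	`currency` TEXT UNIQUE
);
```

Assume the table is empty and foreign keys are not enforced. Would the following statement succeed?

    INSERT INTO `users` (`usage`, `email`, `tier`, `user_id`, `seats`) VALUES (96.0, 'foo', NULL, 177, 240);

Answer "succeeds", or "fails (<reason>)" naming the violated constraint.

tier is explicitly set to NULL, but tier is declared NOT NULL.

fails (NOT NULL on tier)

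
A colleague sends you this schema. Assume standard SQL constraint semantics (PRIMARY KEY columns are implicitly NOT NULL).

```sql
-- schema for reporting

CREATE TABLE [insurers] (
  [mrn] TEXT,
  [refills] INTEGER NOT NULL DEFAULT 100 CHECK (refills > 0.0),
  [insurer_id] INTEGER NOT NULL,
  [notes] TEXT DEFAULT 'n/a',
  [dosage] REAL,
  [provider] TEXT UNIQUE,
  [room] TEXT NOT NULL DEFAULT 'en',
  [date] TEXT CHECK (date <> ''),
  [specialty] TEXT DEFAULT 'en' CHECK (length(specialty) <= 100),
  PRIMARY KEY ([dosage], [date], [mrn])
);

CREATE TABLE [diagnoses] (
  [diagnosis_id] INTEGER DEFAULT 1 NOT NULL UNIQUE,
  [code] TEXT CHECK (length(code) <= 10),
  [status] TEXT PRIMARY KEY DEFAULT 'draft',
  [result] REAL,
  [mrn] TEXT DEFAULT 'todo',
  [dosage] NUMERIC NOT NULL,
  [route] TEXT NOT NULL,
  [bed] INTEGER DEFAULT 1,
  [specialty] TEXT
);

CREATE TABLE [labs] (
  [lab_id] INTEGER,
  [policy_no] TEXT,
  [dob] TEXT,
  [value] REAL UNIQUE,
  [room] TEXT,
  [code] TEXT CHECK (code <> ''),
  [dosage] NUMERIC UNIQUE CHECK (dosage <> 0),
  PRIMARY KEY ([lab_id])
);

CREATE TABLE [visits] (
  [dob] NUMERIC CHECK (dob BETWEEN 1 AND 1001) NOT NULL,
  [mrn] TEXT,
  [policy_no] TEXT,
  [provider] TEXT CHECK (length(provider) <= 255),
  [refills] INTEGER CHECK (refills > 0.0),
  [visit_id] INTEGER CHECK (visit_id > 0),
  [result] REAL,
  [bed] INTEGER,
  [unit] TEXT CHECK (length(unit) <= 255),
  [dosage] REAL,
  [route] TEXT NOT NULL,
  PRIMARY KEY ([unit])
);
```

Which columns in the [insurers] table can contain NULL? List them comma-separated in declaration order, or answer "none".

- mrn: part of the PRIMARY KEY, which implies NOT NULL → not nullable.
- refills: declared NOT NULL → not nullable.
- insurer_id: declared NOT NULL → not nullable.
- notes: DEFAULT only fills an omitted column; an explicit NULL is still allowed → nullable.
- dosage: part of the PRIMARY KEY, which implies NOT NULL → not nullable.
- provider: UNIQUE does not imply NOT NULL → nullable.
- room: declared NOT NULL → not nullable.
- date: part of the PRIMARY KEY, which implies NOT NULL → not nullable.
- specialty: CHECK does not forbid NULL (a CHECK constraint passes when its expression is NULL) → nullable.

notes, provider, specialty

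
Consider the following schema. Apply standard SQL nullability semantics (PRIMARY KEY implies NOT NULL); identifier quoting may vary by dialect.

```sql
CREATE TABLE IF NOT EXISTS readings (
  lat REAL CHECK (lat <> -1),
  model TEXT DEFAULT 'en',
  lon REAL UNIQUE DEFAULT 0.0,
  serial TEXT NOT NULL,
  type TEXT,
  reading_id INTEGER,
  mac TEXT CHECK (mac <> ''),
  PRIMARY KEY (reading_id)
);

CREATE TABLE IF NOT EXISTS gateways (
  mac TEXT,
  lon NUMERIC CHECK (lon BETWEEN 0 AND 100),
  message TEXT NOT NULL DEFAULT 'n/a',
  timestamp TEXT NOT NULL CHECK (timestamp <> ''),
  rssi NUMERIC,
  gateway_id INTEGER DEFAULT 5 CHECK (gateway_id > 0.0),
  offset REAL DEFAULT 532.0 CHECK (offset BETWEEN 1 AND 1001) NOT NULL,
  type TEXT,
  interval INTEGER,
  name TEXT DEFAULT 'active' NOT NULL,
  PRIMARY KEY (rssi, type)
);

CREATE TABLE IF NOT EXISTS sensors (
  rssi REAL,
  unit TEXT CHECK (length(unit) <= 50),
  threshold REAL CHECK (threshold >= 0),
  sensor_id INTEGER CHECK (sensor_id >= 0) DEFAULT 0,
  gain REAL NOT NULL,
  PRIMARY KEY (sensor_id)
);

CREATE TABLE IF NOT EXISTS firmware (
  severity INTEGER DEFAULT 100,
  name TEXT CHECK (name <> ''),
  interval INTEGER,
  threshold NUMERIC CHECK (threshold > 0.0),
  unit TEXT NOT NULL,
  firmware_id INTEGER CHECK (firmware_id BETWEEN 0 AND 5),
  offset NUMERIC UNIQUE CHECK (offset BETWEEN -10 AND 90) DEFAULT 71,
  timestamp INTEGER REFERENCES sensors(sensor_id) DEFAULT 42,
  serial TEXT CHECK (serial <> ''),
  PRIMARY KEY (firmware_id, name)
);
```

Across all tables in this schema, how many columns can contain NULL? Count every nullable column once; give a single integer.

18

readings: 5 nullable (lat, model, lon, type, mac — PK (reading_id) and explicit NOT NULL columns excluded).
gateways: 4 nullable (mac, lon, gateway_id, interval — PK (rssi, type) and explicit NOT NULL columns excluded).
sensors: 3 nullable (rssi, unit, threshold — PK (sensor_id) and explicit NOT NULL columns excluded).
firmware: 6 nullable (severity, interval, threshold, offset, timestamp, serial — PK (firmware_id, name) and explicit NOT NULL columns excluded).
Total: 5 + 4 + 3 + 6 = 18.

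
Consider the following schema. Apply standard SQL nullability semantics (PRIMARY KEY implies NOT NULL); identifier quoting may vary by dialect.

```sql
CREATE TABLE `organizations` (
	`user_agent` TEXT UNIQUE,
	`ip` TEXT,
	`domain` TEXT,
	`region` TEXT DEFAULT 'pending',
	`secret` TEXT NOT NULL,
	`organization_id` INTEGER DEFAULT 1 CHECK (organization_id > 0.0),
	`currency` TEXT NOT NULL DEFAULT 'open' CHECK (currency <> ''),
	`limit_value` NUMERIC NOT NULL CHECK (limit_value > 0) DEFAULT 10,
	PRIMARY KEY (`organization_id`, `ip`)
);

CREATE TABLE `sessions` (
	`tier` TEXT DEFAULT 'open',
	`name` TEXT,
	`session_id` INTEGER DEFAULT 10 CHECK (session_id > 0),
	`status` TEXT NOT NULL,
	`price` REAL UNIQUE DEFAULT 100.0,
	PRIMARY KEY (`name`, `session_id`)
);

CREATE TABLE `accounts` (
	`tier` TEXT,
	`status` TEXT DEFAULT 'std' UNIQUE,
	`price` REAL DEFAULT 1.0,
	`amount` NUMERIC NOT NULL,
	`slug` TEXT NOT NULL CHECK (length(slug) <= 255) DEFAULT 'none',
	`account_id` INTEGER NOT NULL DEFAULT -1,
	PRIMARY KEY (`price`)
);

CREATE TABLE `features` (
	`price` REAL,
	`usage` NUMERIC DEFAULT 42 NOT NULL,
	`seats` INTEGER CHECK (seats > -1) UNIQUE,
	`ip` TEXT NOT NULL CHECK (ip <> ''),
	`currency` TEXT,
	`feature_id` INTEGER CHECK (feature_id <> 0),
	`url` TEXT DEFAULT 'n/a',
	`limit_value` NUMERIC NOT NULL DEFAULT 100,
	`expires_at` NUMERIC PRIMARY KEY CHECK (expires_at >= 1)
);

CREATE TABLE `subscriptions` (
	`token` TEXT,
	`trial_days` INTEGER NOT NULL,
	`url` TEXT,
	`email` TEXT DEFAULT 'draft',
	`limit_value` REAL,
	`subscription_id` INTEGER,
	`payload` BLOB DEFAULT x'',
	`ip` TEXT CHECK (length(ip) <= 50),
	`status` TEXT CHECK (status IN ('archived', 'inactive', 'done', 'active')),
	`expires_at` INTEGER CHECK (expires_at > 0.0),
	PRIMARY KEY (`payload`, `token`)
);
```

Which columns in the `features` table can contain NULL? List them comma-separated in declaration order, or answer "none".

- price: no NOT NULL constraint applies → nullable.
- usage: declared NOT NULL → not nullable.
- seats: CHECK does not forbid NULL (a CHECK constraint passes when its expression is NULL) → nullable.
- ip: declared NOT NULL → not nullable.
- currency: no NOT NULL constraint applies → nullable.
- feature_id: CHECK does not forbid NULL (a CHECK constraint passes when its expression is NULL) → nullable.
- url: DEFAULT only fills an omitted column; an explicit NULL is still allowed → nullable.
- limit_value: declared NOT NULL → not nullable.
- expires_at: part of the PRIMARY KEY, which implies NOT NULL → not nullable.

price, seats, currency, feature_id, url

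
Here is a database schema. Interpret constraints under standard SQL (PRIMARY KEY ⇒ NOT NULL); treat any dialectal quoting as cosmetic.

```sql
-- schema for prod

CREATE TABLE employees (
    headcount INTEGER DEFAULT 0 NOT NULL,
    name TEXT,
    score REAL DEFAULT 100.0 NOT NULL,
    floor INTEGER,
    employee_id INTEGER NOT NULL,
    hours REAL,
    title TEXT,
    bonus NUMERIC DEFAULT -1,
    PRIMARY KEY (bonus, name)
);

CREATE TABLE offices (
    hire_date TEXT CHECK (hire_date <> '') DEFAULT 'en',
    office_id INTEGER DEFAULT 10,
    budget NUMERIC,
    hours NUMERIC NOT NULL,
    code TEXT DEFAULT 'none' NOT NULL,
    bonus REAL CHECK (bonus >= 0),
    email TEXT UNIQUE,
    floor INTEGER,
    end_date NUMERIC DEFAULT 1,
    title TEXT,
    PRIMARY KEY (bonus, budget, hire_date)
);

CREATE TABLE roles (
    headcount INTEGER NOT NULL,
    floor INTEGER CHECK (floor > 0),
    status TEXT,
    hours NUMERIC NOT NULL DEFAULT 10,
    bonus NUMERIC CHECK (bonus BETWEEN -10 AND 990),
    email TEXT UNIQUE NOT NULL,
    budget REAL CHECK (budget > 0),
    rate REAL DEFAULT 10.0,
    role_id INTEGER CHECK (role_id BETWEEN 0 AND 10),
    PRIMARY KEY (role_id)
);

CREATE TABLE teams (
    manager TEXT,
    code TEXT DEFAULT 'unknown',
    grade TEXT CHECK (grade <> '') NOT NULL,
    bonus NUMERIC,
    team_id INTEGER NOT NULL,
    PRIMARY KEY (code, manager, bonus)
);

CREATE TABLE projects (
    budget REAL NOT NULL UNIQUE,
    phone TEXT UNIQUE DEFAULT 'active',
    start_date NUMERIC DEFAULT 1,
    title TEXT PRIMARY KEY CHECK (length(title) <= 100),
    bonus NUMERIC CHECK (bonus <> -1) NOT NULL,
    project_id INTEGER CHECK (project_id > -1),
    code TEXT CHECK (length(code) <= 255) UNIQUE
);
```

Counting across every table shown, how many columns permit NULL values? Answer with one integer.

17

employees: 3 nullable (floor, hours, title — PK (bonus, name) and explicit NOT NULL columns excluded).
offices: 5 nullable (office_id, email, floor, end_date, title — PK (bonus, budget, hire_date) and explicit NOT NULL columns excluded).
roles: 5 nullable (floor, status, bonus, budget, rate — PK (role_id) and explicit NOT NULL columns excluded).
teams: 0 nullable (none — PK (code, manager, bonus) and explicit NOT NULL columns excluded).
projects: 4 nullable (phone, start_date, project_id, code — PK (title) and explicit NOT NULL columns excluded).
Total: 3 + 5 + 5 + 0 + 4 = 17.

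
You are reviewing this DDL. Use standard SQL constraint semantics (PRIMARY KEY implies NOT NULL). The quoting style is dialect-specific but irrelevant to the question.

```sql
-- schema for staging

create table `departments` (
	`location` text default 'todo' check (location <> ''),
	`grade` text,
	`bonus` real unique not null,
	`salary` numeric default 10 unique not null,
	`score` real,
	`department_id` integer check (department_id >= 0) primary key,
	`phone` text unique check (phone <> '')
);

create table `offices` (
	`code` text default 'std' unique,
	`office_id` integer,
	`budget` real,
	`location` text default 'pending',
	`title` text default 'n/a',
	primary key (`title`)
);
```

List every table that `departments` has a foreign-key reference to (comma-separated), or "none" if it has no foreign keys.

none

No column in departments has a REFERENCES clause.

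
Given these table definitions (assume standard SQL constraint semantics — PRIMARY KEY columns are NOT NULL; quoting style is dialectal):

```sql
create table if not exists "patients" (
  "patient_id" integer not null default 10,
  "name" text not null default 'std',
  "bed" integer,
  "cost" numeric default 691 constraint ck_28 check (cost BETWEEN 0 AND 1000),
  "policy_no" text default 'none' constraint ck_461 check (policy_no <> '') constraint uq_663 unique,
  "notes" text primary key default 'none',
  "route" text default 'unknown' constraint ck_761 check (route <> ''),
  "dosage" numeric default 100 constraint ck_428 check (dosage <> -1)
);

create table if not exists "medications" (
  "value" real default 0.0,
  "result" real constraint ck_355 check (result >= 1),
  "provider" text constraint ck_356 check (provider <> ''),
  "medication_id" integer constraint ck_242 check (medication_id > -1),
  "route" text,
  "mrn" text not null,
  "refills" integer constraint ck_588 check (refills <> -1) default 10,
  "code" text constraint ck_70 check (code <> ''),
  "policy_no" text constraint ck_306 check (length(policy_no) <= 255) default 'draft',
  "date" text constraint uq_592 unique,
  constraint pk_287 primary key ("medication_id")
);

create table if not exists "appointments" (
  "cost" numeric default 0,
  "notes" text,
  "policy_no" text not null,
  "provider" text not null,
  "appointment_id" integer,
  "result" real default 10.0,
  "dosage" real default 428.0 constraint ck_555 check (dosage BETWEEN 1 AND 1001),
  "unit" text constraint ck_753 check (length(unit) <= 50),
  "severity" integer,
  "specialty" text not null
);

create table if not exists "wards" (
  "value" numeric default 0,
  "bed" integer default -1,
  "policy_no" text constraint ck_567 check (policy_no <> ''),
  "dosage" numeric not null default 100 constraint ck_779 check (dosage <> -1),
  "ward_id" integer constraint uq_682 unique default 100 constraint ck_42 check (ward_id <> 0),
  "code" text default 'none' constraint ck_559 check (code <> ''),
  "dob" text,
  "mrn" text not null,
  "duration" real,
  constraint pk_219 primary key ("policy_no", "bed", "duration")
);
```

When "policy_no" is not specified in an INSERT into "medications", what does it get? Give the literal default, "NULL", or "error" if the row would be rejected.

policy_no has an explicit DEFAULT 'draft'.
When the column is omitted from an INSERT, that default is used.

'draft'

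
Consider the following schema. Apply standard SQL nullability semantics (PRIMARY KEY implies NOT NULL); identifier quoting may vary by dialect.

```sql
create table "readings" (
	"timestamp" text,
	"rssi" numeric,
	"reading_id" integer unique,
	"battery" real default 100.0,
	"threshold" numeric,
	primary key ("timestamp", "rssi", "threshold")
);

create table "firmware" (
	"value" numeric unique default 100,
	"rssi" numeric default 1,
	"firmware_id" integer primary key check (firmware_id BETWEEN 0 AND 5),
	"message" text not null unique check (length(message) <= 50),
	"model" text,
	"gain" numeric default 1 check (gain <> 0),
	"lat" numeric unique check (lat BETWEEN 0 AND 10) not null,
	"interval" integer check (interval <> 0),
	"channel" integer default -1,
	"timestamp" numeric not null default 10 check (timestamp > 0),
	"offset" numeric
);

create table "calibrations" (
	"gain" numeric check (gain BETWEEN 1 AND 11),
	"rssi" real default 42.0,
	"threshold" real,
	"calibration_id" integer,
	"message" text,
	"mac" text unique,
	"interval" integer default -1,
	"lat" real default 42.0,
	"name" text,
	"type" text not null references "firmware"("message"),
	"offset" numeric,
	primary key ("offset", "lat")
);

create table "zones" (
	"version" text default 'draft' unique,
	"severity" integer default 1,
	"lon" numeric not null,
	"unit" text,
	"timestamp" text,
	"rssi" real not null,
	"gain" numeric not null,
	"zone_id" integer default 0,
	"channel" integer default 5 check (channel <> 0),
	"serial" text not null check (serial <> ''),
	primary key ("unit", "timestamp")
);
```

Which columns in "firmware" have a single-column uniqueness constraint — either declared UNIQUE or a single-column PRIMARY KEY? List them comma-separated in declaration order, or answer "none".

- value: declared UNIQUE → unique.
- rssi: no UNIQUE or single-column PK constraint.
- firmware_id: single-column PRIMARY KEY → unique.
- message: declared UNIQUE → unique.
- model: no UNIQUE or single-column PK constraint.
- gain: no UNIQUE or single-column PK constraint.
- lat: declared UNIQUE → unique.
- interval: no UNIQUE or single-column PK constraint.
- channel: no UNIQUE or single-column PK constraint.
- timestamp: no UNIQUE or single-column PK constraint.
- offset: no UNIQUE or single-column PK constraint.

value, firmware_id, message, lat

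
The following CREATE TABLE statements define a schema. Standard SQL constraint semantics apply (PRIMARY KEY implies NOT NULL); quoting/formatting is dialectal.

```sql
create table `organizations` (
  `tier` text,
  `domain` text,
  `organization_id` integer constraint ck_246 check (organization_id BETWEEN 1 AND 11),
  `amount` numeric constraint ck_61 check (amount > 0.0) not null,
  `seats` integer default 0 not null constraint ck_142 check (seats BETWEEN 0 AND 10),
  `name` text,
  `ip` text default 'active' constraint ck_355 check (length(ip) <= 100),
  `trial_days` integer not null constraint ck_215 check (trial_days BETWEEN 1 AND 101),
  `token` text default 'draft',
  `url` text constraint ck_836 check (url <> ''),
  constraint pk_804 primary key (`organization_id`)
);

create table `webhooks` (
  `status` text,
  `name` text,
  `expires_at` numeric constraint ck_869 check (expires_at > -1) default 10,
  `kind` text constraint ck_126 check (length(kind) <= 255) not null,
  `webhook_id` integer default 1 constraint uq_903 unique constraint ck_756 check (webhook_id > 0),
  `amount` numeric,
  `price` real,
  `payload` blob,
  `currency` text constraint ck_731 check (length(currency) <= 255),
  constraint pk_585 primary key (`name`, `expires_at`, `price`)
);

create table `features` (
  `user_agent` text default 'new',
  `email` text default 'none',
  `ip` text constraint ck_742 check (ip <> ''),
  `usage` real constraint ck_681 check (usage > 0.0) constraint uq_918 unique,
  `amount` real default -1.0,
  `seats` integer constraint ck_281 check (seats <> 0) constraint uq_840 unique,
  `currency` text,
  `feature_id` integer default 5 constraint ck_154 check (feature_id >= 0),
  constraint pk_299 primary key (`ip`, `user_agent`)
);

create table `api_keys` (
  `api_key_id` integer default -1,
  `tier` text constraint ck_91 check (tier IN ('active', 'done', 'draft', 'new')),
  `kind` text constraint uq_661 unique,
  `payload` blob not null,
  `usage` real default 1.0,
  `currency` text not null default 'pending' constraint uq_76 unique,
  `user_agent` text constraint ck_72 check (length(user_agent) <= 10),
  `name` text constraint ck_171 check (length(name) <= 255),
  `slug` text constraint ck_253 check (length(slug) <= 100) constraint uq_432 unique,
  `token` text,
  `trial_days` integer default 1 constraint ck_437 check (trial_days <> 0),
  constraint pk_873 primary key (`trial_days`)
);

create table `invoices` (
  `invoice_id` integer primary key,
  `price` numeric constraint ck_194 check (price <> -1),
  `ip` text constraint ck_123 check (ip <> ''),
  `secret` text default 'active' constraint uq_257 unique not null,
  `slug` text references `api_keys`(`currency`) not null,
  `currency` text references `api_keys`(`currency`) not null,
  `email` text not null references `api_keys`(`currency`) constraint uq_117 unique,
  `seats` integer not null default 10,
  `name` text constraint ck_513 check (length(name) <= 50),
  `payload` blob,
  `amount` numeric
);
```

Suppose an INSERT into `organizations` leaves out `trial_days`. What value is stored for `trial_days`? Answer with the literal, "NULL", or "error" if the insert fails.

error

trial_days has no DEFAULT clause.
Omitting it would insert NULL, but it is declared NOT NULL, so the INSERT fails.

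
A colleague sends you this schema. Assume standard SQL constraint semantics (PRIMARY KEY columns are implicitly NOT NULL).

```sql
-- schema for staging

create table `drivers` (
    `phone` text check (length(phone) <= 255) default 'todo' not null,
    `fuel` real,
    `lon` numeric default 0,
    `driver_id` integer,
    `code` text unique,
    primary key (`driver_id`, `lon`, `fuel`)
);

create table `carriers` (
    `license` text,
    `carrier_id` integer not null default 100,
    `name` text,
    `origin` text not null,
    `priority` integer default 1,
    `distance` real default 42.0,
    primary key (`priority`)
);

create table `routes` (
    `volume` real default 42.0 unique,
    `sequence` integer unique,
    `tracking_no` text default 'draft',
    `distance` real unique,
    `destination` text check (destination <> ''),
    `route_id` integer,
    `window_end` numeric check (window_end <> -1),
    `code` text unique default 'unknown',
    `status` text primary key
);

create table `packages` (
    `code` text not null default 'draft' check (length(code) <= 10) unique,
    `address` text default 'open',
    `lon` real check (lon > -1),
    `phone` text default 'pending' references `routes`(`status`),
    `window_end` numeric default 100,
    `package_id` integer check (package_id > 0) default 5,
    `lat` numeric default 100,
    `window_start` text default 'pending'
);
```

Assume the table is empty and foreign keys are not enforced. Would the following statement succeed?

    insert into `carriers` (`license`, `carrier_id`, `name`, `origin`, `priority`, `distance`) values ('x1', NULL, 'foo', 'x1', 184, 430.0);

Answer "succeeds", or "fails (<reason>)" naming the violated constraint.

fails (NOT NULL on carrier_id)

carrier_id is explicitly set to NULL, but carrier_id is declared NOT NULL.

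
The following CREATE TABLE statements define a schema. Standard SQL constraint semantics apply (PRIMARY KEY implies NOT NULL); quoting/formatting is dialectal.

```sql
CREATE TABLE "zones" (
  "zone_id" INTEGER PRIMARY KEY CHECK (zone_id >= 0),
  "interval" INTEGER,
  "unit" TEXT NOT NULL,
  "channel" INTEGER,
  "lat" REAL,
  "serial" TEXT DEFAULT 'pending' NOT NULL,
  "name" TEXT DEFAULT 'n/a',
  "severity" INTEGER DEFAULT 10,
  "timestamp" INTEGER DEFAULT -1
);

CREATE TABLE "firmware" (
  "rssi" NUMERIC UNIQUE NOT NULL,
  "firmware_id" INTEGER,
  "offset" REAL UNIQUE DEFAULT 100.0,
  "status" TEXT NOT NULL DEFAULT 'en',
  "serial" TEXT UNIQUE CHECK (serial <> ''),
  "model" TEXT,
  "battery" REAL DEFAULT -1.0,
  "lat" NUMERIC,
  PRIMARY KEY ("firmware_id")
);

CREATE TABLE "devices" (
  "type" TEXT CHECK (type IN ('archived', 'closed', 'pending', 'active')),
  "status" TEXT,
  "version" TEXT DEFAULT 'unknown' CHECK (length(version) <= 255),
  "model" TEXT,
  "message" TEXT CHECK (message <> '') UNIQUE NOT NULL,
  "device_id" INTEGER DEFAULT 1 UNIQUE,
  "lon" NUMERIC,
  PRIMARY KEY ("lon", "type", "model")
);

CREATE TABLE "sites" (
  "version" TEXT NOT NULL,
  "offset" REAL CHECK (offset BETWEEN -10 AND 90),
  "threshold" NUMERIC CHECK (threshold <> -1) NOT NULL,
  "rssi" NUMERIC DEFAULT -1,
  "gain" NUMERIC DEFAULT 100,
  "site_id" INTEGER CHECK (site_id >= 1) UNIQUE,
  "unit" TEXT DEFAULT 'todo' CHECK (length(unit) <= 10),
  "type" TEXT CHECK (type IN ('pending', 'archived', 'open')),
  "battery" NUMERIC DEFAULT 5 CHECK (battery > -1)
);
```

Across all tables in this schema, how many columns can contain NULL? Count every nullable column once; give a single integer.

21

zones: 6 nullable (interval, channel, lat, name, severity, timestamp — PK (zone_id) and explicit NOT NULL columns excluded).
firmware: 5 nullable (offset, serial, model, battery, lat — PK (firmware_id) and explicit NOT NULL columns excluded).
devices: 3 nullable (status, version, device_id — PK (lon, type, model) and explicit NOT NULL columns excluded).
sites: 7 nullable (offset, rssi, gain, site_id, unit, type, battery — PK none and explicit NOT NULL columns excluded).
Total: 6 + 5 + 3 + 7 = 21.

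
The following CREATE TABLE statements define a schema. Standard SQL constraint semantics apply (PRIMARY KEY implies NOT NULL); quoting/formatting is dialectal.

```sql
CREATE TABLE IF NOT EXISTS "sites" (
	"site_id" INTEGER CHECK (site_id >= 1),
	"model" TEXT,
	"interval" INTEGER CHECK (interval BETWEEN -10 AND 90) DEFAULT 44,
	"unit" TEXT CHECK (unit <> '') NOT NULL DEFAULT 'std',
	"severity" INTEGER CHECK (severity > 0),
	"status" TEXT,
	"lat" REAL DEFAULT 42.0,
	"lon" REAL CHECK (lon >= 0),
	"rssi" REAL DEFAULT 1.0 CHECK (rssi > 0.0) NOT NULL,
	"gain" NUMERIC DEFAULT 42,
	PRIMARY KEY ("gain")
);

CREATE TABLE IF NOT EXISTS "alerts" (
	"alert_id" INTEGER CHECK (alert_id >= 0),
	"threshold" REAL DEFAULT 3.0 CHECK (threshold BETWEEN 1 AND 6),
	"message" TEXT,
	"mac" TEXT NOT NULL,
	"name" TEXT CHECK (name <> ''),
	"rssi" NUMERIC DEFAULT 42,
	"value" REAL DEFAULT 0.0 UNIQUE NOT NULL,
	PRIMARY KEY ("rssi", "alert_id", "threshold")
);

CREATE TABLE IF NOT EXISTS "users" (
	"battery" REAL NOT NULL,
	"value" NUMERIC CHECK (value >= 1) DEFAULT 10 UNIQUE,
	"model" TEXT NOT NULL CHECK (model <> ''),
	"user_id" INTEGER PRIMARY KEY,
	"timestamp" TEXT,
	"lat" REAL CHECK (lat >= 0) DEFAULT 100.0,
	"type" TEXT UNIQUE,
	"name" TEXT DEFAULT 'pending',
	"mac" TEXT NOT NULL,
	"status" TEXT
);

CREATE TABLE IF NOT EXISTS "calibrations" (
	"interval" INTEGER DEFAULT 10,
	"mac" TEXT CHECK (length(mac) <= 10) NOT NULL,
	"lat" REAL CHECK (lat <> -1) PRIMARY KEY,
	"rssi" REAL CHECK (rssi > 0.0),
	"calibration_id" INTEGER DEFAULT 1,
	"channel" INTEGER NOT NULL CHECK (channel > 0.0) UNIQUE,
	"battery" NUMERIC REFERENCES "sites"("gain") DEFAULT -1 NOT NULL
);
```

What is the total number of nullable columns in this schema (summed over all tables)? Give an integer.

sites: 7 nullable (site_id, model, interval, severity, status, lat, lon — PK (gain) and explicit NOT NULL columns excluded).
alerts: 2 nullable (message, name — PK (rssi, alert_id, threshold) and explicit NOT NULL columns excluded).
users: 6 nullable (value, timestamp, lat, type, name, status — PK (user_id) and explicit NOT NULL columns excluded).
calibrations: 3 nullable (interval, rssi, calibration_id — PK (lat) and explicit NOT NULL columns excluded).
Total: 7 + 2 + 6 + 3 = 18.

18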